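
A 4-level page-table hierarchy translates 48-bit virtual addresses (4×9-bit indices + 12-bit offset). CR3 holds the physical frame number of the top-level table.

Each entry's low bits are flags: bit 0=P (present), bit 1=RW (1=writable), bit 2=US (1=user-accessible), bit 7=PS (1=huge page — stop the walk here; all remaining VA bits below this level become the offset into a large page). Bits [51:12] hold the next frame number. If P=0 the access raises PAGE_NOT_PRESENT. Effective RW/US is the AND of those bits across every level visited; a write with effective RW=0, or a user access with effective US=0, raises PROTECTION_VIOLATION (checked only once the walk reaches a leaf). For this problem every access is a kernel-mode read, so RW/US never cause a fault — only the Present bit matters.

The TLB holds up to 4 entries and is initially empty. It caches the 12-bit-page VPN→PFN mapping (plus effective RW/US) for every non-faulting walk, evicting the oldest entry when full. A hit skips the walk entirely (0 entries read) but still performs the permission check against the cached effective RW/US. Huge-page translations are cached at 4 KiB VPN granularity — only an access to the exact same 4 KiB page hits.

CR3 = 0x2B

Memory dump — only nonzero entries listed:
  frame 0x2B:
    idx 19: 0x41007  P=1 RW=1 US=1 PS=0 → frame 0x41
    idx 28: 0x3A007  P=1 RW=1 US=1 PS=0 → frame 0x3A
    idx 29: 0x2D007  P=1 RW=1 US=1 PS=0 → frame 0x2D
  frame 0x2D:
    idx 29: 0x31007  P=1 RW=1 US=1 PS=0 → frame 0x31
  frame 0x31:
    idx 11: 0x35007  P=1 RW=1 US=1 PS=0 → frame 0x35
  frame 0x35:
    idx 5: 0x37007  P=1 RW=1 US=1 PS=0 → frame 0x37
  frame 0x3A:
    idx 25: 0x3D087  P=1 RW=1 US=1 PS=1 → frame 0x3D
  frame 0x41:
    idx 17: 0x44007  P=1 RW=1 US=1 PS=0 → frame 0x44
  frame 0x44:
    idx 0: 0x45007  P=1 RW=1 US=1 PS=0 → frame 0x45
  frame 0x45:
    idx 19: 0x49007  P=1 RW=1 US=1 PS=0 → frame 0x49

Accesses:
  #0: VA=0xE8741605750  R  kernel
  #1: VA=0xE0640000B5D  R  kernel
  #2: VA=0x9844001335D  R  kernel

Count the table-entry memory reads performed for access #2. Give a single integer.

Trace:
#0 VA=0xE8741605750 (r,kernel):
  L0: frame=0x2B idx=29 entry=0x2D007 [P=1 RW=1 US=1 PS=0]
  L1: frame=0x2D idx=29 entry=0x31007 [P=1 RW=1 US=1 PS=0]
  L2: frame=0x31 idx=11 entry=0x35007 [P=1 RW=1 US=1 PS=0]
  L3: frame=0x35 idx=5 entry=0x37007 [P=1 RW=1 US=1 PS=0]
  ✓ 0x37750  — 4 lookups
#1 VA=0xE0640000B5D (r,kernel):
  L0: frame=0x2B idx=28 entry=0x3A007 [P=1 RW=1 US=1 PS=0]
  L1: frame=0x3A idx=25 entry=0x3D087 [P=1 RW=1 US=1 PS=1]
  ✓ 0x3DB5D (huge @L1)  — 2 lookups
#2 VA=0x9844001335D (r,kernel):
  L0: frame=0x2B idx=19 entry=0x41007 [P=1 RW=1 US=1 PS=0]
  L1: frame=0x41 idx=17 entry=0x44007 [P=1 RW=1 US=1 PS=0]
  L2: frame=0x44 idx=0 entry=0x45007 [P=1 RW=1 US=1 PS=0]
  L3: frame=0x45 idx=19 entry=0x49007 [P=1 RW=1 US=1 PS=0]
  ✓ 0x4935D  — 4 lookups

Entries read for #2: 4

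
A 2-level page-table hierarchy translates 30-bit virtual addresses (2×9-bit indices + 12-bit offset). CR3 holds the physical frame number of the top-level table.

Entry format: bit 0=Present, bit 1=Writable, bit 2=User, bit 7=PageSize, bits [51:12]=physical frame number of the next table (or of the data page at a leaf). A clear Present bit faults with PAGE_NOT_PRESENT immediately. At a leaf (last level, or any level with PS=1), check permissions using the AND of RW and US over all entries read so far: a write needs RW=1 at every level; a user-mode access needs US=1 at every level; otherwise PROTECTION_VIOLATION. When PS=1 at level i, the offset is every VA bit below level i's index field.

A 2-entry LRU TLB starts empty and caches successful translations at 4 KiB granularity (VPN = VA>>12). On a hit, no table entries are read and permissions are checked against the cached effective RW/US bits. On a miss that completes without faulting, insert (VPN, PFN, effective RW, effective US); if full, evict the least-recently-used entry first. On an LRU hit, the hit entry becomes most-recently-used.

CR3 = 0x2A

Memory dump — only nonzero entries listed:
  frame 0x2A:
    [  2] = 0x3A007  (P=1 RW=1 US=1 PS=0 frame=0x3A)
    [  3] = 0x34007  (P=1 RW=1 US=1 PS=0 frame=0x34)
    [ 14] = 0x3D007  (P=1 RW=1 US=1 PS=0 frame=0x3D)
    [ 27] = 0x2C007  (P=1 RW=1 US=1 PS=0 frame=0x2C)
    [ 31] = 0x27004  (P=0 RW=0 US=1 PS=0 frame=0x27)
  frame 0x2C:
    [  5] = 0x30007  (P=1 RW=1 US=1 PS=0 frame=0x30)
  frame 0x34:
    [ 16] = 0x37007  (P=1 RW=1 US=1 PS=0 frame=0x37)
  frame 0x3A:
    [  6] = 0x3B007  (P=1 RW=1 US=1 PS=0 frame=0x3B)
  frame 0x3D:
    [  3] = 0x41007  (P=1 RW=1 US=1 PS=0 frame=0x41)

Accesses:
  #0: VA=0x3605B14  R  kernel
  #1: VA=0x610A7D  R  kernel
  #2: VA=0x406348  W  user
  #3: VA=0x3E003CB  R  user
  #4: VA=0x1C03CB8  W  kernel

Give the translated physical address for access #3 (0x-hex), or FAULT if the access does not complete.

Walk each access:
#0 VA=0x3605B14 (r,kernel):
  [0] read 0x2A idx=27: raw=0x2C007 flags P=1 W=1 U=1 S=0
  [1] read 0x2C idx=5: raw=0x30007 flags P=1 W=1 U=1 S=0
  ✓ 0x30B14  — 2 lookups
#1 VA=0x610A7D (r,kernel):
  [0] read 0x2A idx=3: raw=0x34007 flags P=1 W=1 U=1 S=0
  [1] read 0x34 idx=16: raw=0x37007 flags P=1 W=1 U=1 S=0
  ✓ 0x37A7D  — 2 lookups
#2 VA=0x406348 (w,user):
  [0] read 0x2A idx=2: raw=0x3A007 flags P=1 W=1 U=1 S=0
  [1] read 0x3A idx=6: raw=0x3B007 flags P=1 W=1 U=1 S=0
  ✓ 0x3B348  — 2 lookups
#3 VA=0x3E003CB (r,user):
  [0] read 0x2A idx=31: raw=0x27004 flags P=0 W=0 U=1 S=0
  ⇒ fault: PAGE_NOT_PRESENT  — 1 lookups
#4 VA=0x1C03CB8 (w,kernel):
  [0] read 0x2A idx=14: raw=0x3D007 flags P=1 W=1 U=1 S=0
  [1] read 0x3D idx=3: raw=0x41007 flags P=1 W=1 U=1 S=0
  ✓ 0x41CB8  — 2 lookups

Access #3 PA: FAULT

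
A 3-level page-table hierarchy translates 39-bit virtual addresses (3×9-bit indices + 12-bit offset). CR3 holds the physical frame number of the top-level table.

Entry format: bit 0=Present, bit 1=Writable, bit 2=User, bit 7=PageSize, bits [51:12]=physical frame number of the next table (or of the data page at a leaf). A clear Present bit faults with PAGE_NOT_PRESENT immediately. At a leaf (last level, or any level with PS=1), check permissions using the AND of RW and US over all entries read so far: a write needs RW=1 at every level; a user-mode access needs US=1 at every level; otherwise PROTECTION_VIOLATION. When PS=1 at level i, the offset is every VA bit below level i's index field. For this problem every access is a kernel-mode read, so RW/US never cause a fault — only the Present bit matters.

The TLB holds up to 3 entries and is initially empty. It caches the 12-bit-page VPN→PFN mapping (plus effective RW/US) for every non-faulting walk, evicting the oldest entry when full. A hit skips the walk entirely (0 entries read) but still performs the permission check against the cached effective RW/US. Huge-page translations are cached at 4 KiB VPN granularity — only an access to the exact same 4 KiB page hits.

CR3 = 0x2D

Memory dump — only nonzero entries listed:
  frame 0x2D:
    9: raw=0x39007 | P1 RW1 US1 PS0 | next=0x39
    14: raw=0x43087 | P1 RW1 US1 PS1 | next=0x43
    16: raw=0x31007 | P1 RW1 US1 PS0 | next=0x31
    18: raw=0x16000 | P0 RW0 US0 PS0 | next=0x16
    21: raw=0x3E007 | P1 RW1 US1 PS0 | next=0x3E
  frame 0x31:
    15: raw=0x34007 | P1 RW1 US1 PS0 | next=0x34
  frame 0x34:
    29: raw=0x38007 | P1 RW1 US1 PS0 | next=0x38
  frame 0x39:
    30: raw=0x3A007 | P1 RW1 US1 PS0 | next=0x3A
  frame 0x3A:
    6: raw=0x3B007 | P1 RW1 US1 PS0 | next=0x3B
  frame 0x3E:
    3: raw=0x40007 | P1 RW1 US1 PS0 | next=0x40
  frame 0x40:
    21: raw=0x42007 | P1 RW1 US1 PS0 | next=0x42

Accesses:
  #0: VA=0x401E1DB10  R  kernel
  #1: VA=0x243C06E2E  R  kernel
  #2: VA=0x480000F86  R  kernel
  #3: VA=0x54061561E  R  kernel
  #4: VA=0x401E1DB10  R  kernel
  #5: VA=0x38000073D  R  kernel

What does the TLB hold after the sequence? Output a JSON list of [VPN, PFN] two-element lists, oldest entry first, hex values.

Walk each access:
#0 VA=0x401E1DB10 (r,kernel):
  lvl0: tbl 0x2D, slot 16 ⇒ 0x31007 (P1/RW1/US1/PS0)
  lvl1: tbl 0x31, slot 15 ⇒ 0x34007 (P1/RW1/US1/PS0)
  lvl2: tbl 0x34, slot 29 ⇒ 0x38007 (P1/RW1/US1/PS0)
  → PA=0x38B10  (3 entries read)
#1 VA=0x243C06E2E (r,kernel):
  lvl0: tbl 0x2D, slot 9 ⇒ 0x39007 (P1/RW1/US1/PS0)
  lvl1: tbl 0x39, slot 30 ⇒ 0x3A007 (P1/RW1/US1/PS0)
  lvl2: tbl 0x3A, slot 6 ⇒ 0x3B007 (P1/RW1/US1/PS0)
  → PA=0x3BE2E  (3 entries read)
#2 VA=0x480000F86 (r,kernel):
  lvl0: tbl 0x2D, slot 18 ⇒ 0x16000 (P0/RW0/US0/PS0)
  ⇒ fault: PAGE_NOT_PRESENT  — 1 lookups
#3 VA=0x54061561E (r,kernel):
  lvl0: tbl 0x2D, slot 21 ⇒ 0x3E007 (P1/RW1/US1/PS0)
  lvl1: tbl 0x3E, slot 3 ⇒ 0x40007 (P1/RW1/US1/PS0)
  lvl2: tbl 0x40, slot 21 ⇒ 0x42007 (P1/RW1/US1/PS0)
  → PA=0x4261E  (3 entries read)
#4 VA=0x401E1DB10 (r,kernel):
  TLB hit vpn=0x401E1D → PA=0x38B10
#5 VA=0x38000073D (r,kernel):
  lvl0: tbl 0x2D, slot 14 ⇒ 0x43087 (P1/RW1/US1/PS1)
  → PA=0x4373D (huge @L0)  (1 entries read)

TLB: [["0x243C06", "0x3B"], ["0x540615", "0x42"], ["0x380000", "0x43"]]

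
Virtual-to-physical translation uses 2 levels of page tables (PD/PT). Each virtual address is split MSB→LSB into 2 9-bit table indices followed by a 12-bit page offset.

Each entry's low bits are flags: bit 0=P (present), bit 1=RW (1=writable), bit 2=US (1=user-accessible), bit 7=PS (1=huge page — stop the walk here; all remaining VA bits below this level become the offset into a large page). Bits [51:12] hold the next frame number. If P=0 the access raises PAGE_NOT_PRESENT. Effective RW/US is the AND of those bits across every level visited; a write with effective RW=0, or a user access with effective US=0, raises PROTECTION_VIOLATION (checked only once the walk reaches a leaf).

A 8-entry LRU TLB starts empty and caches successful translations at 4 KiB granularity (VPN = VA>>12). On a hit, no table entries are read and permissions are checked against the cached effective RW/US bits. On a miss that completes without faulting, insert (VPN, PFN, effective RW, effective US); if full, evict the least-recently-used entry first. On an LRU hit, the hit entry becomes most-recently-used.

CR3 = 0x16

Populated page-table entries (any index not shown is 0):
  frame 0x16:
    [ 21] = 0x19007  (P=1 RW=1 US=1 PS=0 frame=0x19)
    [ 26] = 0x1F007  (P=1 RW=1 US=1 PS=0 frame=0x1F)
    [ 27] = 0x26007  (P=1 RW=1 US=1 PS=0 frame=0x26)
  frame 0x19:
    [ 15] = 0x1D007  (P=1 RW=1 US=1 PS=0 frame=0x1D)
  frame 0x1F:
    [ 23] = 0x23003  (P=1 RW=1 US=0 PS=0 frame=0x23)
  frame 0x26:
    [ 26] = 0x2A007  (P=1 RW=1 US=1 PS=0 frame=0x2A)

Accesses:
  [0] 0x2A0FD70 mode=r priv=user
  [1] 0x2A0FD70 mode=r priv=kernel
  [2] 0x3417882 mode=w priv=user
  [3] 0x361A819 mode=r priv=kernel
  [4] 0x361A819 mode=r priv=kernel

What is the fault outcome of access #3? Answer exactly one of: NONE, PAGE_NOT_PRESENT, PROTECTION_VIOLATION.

Per-access translation:
#0 VA=0x2A0FD70 (r,user):
  L0 @0x16[21] → 0x19007  P=1,RW=1,US=1,PS=0
  L1 @0x19[15] → 0x1D007  P=1,RW=1,US=1,PS=0
  ✓ 0x1DD70  — 2 lookups
#1 VA=0x2A0FD70 (r,kernel):
  TLB hit vpn=0x2A0F → PA=0x1DD70
#2 VA=0x3417882 (w,user):
  L0 @0x16[26] → 0x1F007  P=1,RW=1,US=1,PS=0
  L1 @0x1F[23] → 0x23003  P=1,RW=1,US=0,PS=0
  ✗ PROTECTION_VIOLATION  [2 reads]
#3 VA=0x361A819 (r,kernel):
  L0 @0x16[27] → 0x26007  P=1,RW=1,US=1,PS=0
  L1 @0x26[26] → 0x2A007  P=1,RW=1,US=1,PS=0
  ✓ 0x2A819  — 2 lookups
#4 VA=0x361A819 (r,kernel):
  TLB hit vpn=0x361A → PA=0x2A819

Access #3 fault: NONE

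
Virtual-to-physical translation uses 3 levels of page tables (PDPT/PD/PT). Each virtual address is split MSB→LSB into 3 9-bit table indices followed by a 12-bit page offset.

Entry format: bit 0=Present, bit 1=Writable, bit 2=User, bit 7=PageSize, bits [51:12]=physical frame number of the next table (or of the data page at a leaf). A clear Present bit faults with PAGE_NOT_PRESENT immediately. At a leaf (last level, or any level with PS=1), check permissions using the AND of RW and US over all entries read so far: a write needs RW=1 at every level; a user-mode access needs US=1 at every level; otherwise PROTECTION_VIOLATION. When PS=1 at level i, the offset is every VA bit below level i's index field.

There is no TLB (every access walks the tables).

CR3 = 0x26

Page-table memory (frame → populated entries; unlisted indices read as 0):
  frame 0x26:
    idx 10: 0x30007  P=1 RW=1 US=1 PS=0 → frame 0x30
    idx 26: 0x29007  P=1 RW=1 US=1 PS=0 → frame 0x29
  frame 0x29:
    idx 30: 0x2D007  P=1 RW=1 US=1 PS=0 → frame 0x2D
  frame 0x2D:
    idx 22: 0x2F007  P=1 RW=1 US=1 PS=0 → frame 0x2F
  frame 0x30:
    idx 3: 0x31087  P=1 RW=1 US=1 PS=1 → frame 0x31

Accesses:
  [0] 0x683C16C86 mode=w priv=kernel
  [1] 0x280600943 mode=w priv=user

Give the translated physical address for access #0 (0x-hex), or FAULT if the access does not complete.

Walk each access:
#0 VA=0x683C16C86 (w,kernel):
  [0] read 0x26 idx=26: raw=0x29007 flags P=1 W=1 U=1 S=0
  [1] read 0x29 idx=30: raw=0x2D007 flags P=1 W=1 U=1 S=0
  [2] read 0x2D idx=22: raw=0x2F007 flags P=1 W=1 U=1 S=0
  → PA=0x2FC86  (3 entries read)
#1 VA=0x280600943 (w,user):
  [0] read 0x26 idx=10: raw=0x30007 flags P=1 W=1 U=1 S=0
  [1] read 0x30 idx=3: raw=0x31087 flags P=1 W=1 U=1 S=1
  → PA=0x31943 (huge @L1)  (2 entries read)

Access #0 PA: 0x2FC86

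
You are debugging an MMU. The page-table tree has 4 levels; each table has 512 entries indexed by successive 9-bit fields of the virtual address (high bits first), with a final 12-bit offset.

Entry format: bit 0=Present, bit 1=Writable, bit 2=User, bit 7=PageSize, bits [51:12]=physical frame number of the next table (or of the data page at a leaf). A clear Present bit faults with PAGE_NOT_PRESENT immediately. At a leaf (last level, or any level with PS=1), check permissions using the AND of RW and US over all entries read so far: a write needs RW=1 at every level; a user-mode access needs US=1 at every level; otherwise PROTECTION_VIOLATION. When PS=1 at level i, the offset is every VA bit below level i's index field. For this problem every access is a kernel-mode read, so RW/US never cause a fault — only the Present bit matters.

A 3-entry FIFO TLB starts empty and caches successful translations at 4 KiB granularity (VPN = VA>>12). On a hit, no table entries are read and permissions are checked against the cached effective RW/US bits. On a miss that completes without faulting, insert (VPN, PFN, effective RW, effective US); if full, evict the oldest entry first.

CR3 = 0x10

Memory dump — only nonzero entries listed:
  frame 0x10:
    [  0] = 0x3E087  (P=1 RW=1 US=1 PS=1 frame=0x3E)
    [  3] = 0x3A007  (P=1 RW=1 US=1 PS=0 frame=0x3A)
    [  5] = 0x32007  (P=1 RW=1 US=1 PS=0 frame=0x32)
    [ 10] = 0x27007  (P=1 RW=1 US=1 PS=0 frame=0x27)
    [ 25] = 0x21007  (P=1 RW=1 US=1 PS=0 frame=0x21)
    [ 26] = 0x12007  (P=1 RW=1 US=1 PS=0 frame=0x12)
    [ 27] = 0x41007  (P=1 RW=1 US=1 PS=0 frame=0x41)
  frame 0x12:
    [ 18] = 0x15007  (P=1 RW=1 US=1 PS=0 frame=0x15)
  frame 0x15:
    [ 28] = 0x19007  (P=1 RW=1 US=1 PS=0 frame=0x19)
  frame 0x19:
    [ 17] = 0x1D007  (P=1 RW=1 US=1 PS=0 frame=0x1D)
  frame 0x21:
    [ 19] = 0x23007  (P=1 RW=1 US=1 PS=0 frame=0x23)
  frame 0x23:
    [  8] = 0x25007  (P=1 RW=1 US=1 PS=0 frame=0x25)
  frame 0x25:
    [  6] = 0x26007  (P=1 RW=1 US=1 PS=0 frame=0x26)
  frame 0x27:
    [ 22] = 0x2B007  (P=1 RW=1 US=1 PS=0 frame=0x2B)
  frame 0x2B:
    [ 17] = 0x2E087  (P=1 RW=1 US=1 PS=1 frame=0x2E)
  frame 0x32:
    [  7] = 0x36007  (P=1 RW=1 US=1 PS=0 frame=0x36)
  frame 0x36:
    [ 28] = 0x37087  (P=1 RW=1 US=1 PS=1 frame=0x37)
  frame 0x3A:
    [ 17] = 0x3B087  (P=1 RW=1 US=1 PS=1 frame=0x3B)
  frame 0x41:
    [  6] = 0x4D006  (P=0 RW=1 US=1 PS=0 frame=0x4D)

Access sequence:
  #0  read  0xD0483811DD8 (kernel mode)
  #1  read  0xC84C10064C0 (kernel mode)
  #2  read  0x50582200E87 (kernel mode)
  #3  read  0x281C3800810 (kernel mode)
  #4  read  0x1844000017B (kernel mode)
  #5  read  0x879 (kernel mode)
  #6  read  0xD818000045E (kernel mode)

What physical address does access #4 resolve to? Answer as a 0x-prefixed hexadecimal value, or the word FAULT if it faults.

Walk each access:
#0 VA=0xD0483811DD8 (r,kernel):
  L0 @0x10[26] → 0x12007  P=1,RW=1,US=1,PS=0
  L1 @0x12[18] → 0x15007  P=1,RW=1,US=1,PS=0
  L2 @0x15[28] → 0x19007  P=1,RW=1,US=1,PS=0
  L3 @0x19[17] → 0x1D007  P=1,RW=1,US=1,PS=0
  ✓ 0x1DDD8  — 4 lookups
#1 VA=0xC84C10064C0 (r,kernel):
  L0 @0x10[25] → 0x21007  P=1,RW=1,US=1,PS=0
  L1 @0x21[19] → 0x23007  P=1,RW=1,US=1,PS=0
  L2 @0x23[8] → 0x25007  P=1,RW=1,US=1,PS=0
  L3 @0x25[6] → 0x26007  P=1,RW=1,US=1,PS=0
  ✓ 0x264C0  — 4 lookups
#2 VA=0x50582200E87 (r,kernel):
  L0 @0x10[10] → 0x27007  P=1,RW=1,US=1,PS=0
  L1 @0x27[22] → 0x2B007  P=1,RW=1,US=1,PS=0
  L2 @0x2B[17] → 0x2E087  P=1,RW=1,US=1,PS=1
  ✓ 0x2EE87 (huge @L2)  — 3 lookups
#3 VA=0x281C3800810 (r,kernel):
  L0 @0x10[5] → 0x32007  P=1,RW=1,US=1,PS=0
  L1 @0x32[7] → 0x36007  P=1,RW=1,US=1,PS=0
  L2 @0x36[28] → 0x37087  P=1,RW=1,US=1,PS=1
  ✓ 0x37810 (huge @L2)  — 3 lookups
#4 VA=0x1844000017B (r,kernel):
  L0 @0x10[3] → 0x3A007  P=1,RW=1,US=1,PS=0
  L1 @0x3A[17] → 0x3B087  P=1,RW=1,US=1,PS=1
  ✓ 0x3B17B (huge @L1)  — 2 lookups
#5 VA=0x879 (r,kernel):
  L0 @0x10[0] → 0x3E087  P=1,RW=1,US=1,PS=1
  ✓ 0x3E879 (huge @L0)  — 1 lookups
#6 VA=0xD818000045E (r,kernel):
  L0 @0x10[27] → 0x41007  P=1,RW=1,US=1,PS=0
  L1 @0x41[6] → 0x4D006  P=0,RW=1,US=1,PS=0
  ✗ PAGE_NOT_PRESENT  [2 reads]

Access #4 PA: 0x3B17B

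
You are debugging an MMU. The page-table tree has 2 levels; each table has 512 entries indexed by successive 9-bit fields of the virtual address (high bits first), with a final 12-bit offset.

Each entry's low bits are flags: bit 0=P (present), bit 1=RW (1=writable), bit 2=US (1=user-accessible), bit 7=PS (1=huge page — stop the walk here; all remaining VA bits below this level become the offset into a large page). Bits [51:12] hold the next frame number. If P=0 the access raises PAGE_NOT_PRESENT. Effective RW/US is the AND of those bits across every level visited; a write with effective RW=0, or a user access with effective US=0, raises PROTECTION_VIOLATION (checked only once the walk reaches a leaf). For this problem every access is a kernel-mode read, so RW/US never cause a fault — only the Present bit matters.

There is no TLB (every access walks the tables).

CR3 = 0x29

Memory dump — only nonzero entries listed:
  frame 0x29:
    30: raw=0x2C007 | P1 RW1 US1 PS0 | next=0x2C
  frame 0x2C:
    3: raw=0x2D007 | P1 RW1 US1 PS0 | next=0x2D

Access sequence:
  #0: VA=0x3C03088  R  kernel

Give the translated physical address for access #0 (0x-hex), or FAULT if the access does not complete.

Walk each access:
#0 VA=0x3C03088 (r,kernel):
  L0: frame=0x29 idx=30 entry=0x2C007 [P=1 RW=1 US=1 PS=0]
  L1: frame=0x2C idx=3 entry=0x2D007 [P=1 RW=1 US=1 PS=0]
  ⇒ phys 0x2D088  [2 reads]

Access #0 PA: 0x2D088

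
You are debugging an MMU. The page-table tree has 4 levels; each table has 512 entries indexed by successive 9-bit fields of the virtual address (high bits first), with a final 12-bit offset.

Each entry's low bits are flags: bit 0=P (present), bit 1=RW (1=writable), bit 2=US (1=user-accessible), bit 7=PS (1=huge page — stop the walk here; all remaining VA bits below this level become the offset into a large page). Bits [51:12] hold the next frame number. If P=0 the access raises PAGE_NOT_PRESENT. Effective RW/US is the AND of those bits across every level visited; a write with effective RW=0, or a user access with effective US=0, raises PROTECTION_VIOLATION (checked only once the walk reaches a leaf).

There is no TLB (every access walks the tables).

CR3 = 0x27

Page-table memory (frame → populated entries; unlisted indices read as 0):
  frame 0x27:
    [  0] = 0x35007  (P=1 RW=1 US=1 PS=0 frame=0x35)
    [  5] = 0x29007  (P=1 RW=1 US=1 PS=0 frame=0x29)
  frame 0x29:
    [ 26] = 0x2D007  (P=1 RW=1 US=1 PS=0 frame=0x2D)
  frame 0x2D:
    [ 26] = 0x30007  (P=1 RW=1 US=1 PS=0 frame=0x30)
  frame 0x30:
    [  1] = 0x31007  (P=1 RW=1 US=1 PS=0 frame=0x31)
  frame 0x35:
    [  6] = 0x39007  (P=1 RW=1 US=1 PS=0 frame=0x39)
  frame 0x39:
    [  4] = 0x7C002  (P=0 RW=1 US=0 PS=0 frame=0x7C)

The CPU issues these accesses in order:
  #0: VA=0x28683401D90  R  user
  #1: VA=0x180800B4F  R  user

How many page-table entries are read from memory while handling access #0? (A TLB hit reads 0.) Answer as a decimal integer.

Per-access translation:
#0 VA=0x28683401D90 (r,user):
  [0] read 0x27 idx=5: raw=0x29007 flags P=1 W=1 U=1 S=0
  [1] read 0x29 idx=26: raw=0x2D007 flags P=1 W=1 U=1 S=0
  [2] read 0x2D idx=26: raw=0x30007 flags P=1 W=1 U=1 S=0
  [3] read 0x30 idx=1: raw=0x31007 flags P=1 W=1 U=1 S=0
  → PA=0x31D90  (4 entries read)
#1 VA=0x180800B4F (r,user):
  [0] read 0x27 idx=0: raw=0x35007 flags P=1 W=1 U=1 S=0
  [1] read 0x35 idx=6: raw=0x39007 flags P=1 W=1 U=1 S=0
  [2] read 0x39 idx=4: raw=0x7C002 flags P=0 W=1 U=0 S=0
  ⇒ fault: PAGE_NOT_PRESENT  — 3 lookups

Entries read for #0: 4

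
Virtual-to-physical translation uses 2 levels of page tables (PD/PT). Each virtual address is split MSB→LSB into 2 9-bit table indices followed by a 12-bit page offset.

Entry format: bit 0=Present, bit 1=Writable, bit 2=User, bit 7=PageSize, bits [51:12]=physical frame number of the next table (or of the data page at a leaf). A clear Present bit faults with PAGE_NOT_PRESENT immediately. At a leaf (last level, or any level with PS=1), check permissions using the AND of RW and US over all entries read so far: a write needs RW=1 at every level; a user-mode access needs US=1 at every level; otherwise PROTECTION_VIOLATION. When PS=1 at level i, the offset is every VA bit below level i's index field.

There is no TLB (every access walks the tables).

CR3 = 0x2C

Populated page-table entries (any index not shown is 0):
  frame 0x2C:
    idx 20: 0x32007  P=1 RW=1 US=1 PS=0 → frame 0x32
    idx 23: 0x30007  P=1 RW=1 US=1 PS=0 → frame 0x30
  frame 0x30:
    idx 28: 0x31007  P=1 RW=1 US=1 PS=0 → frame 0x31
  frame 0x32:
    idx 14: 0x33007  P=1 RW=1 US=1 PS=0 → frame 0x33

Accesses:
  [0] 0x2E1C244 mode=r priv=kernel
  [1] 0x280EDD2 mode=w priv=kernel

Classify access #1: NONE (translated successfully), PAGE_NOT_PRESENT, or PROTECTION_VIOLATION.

Walk each access:
#0 VA=0x2E1C244 (r,kernel):
  L0: frame=0x2C idx=23 entry=0x30007 [P=1 RW=1 US=1 PS=0]
  L1: frame=0x30 idx=28 entry=0x31007 [P=1 RW=1 US=1 PS=0]
  → PA=0x31244  (2 entries read)
#1 VA=0x280EDD2 (w,kernel):
  L0: frame=0x2C idx=20 entry=0x32007 [P=1 RW=1 US=1 PS=0]
  L1: frame=0x32 idx=14 entry=0x33007 [P=1 RW=1 US=1 PS=0]
  → PA=0x33DD2  (2 entries read)

Access #1 fault: NONE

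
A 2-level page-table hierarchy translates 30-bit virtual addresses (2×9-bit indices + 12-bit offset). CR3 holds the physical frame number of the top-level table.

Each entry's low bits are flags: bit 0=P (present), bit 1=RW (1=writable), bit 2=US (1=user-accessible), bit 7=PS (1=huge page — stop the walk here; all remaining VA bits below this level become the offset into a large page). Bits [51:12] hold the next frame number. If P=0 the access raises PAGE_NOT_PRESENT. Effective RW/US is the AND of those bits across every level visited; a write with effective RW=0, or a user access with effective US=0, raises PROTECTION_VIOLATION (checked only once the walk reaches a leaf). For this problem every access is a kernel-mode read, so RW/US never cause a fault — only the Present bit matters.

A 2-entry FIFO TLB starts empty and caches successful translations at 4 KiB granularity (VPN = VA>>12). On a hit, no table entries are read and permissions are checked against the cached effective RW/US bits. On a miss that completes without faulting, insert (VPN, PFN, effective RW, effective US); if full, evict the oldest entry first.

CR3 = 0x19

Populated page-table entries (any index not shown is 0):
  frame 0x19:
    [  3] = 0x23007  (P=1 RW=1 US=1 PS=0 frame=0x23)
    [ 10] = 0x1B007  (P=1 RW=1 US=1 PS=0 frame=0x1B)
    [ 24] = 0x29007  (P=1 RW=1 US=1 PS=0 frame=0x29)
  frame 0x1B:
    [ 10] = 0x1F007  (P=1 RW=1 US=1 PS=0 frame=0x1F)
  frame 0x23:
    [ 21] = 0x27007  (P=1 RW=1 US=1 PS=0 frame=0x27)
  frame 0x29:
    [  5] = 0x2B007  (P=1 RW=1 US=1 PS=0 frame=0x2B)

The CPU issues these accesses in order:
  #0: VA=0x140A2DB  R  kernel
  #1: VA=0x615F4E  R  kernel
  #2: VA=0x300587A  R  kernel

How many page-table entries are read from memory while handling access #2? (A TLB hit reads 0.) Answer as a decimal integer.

Trace:
#0 VA=0x140A2DB (r,kernel):
  L0: frame=0x19 idx=10 entry=0x1B007 [P=1 RW=1 US=1 PS=0]
  L1: frame=0x1B idx=10 entry=0x1F007 [P=1 RW=1 US=1 PS=0]
  ✓ 0x1F2DB  — 2 lookups
#1 VA=0x615F4E (r,kernel):
  L0: frame=0x19 idx=3 entry=0x23007 [P=1 RW=1 US=1 PS=0]
  L1: frame=0x23 idx=21 entry=0x27007 [P=1 RW=1 US=1 PS=0]
  ✓ 0x27F4E  — 2 lookups
#2 VA=0x300587A (r,kernel):
  L0: frame=0x19 idx=24 entry=0x29007 [P=1 RW=1 US=1 PS=0]
  L1: frame=0x29 idx=5 entry=0x2B007 [P=1 RW=1 US=1 PS=0]
  ✓ 0x2B87A  — 2 lookups

Entries read for #2: 2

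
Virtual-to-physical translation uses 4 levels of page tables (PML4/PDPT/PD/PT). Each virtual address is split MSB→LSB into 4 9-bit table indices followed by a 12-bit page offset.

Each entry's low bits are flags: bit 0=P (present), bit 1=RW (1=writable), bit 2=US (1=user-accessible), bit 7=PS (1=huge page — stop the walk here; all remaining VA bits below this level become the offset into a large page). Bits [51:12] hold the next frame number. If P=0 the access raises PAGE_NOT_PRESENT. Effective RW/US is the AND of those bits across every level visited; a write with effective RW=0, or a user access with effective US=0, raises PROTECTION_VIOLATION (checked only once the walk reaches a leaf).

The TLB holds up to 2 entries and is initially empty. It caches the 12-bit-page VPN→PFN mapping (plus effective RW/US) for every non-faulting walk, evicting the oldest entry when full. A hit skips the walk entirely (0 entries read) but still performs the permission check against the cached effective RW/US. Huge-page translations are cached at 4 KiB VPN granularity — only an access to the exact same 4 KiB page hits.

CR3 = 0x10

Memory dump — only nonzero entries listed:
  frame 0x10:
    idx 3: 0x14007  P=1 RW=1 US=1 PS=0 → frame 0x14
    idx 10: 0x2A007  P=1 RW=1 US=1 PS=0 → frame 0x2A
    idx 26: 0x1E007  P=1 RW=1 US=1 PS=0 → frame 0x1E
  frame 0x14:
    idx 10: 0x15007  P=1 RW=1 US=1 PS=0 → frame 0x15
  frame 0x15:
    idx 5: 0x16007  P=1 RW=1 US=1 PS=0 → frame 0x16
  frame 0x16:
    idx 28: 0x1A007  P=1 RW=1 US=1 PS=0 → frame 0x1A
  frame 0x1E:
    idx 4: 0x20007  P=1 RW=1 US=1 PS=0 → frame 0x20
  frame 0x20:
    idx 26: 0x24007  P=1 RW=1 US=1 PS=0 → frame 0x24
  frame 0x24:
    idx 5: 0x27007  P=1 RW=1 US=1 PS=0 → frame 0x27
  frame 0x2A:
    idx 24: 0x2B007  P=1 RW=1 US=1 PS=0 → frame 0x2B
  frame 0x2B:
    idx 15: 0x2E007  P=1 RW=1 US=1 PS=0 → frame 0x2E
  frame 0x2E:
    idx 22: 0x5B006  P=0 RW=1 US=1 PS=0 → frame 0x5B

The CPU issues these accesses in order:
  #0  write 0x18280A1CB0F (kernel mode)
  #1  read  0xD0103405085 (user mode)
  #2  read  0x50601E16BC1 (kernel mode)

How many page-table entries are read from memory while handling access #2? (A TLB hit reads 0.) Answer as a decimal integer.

Walk each access:
#0 VA=0x18280A1CB0F (w,kernel):
  L0: frame=0x10 idx=3 entry=0x14007 [P=1 RW=1 US=1 PS=0]
  L1: frame=0x14 idx=10 entry=0x15007 [P=1 RW=1 US=1 PS=0]
  L2: frame=0x15 idx=5 entry=0x16007 [P=1 RW=1 US=1 PS=0]
  L3: frame=0x16 idx=28 entry=0x1A007 [P=1 RW=1 US=1 PS=0]
  ⇒ phys 0x1AB0F  [4 reads]
#1 VA=0xD0103405085 (r,user):
  L0: frame=0x10 idx=26 entry=0x1E007 [P=1 RW=1 US=1 PS=0]
  L1: frame=0x1E idx=4 entry=0x20007 [P=1 RW=1 US=1 PS=0]
  L2: frame=0x20 idx=26 entry=0x24007 [P=1 RW=1 US=1 PS=0]
  L3: frame=0x24 idx=5 entry=0x27007 [P=1 RW=1 US=1 PS=0]
  ⇒ phys 0x27085  [4 reads]
#2 VA=0x50601E16BC1 (r,kernel):
  L0: frame=0x10 idx=10 entry=0x2A007 [P=1 RW=1 US=1 PS=0]
  L1: frame=0x2A idx=24 entry=0x2B007 [P=1 RW=1 US=1 PS=0]
  L2: frame=0x2B idx=15 entry=0x2E007 [P=1 RW=1 US=1 PS=0]
  L3: frame=0x2E idx=22 entry=0x5B006 [P=0 RW=1 US=1 PS=0]
  → PAGE_NOT_PRESENT  (4 entries read)

Entries read for #2: 4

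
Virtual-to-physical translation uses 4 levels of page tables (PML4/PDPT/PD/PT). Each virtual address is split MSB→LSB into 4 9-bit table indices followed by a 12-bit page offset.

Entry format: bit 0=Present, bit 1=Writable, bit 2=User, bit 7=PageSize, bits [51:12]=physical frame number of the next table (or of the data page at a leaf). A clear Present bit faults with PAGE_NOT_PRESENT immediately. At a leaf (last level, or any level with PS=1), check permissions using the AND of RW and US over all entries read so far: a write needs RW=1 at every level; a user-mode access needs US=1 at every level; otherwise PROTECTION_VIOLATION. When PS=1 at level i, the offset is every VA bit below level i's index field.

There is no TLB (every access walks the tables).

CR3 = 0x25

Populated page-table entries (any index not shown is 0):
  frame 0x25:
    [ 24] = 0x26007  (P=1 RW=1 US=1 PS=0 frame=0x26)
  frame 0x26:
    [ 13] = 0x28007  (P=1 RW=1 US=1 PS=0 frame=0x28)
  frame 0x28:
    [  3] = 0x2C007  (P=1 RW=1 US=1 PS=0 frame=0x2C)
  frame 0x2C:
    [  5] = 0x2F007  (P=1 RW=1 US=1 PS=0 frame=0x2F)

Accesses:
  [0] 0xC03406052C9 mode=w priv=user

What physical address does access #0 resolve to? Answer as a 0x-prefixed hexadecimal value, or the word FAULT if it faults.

Walk each access:
#0 VA=0xC03406052C9 (w,user):
  L0: frame=0x25 idx=24 entry=0x26007 [P=1 RW=1 US=1 PS=0]
  L1: frame=0x26 idx=13 entry=0x28007 [P=1 RW=1 US=1 PS=0]
  L2: frame=0x28 idx=3 entry=0x2C007 [P=1 RW=1 US=1 PS=0]
  L3: frame=0x2C idx=5 entry=0x2F007 [P=1 RW=1 US=1 PS=0]
  ⇒ phys 0x2F2C9  [4 reads]

Access #0 PA: 0x2F2C9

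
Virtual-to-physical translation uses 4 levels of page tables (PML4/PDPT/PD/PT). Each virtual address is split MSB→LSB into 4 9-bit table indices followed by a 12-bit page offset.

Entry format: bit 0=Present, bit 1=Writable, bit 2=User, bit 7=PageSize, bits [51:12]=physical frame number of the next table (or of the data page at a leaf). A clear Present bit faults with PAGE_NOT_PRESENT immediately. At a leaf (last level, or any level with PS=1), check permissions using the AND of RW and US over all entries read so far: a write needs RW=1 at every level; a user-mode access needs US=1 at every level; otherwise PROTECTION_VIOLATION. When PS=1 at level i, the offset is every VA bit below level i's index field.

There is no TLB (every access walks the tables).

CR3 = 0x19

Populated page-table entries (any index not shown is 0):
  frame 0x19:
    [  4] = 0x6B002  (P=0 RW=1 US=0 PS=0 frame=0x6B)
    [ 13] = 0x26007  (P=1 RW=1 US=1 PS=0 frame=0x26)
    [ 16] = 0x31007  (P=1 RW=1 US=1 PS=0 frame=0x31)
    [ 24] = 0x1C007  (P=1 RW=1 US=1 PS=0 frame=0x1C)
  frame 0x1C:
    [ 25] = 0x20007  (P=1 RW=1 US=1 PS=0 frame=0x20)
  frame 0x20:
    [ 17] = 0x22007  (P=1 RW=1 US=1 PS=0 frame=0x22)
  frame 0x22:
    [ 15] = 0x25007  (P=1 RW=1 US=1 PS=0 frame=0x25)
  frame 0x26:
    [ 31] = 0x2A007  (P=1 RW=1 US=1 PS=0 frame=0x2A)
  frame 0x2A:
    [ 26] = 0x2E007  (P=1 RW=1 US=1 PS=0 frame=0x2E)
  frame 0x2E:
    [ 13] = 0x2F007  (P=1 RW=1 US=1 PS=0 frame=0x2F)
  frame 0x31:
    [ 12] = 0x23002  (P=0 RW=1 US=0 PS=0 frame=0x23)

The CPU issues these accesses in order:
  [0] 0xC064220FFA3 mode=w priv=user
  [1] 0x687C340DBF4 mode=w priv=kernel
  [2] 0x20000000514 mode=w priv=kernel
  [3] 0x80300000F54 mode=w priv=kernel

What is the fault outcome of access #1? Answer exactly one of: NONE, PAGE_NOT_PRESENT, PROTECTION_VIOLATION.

Walk each access:
#0 VA=0xC064220FFA3 (w,user):
  lvl0: tbl 0x19, slot 24 ⇒ 0x1C007 (P1/RW1/US1/PS0)
  lvl1: tbl 0x1C, slot 25 ⇒ 0x20007 (P1/RW1/US1/PS0)
  lvl2: tbl 0x20, slot 17 ⇒ 0x22007 (P1/RW1/US1/PS0)
  lvl3: tbl 0x22, slot 15 ⇒ 0x25007 (P1/RW1/US1/PS0)
  → PA=0x25FA3  (4 entries read)
#1 VA=0x687C340DBF4 (w,kernel):
  lvl0: tbl 0x19, slot 13 ⇒ 0x26007 (P1/RW1/US1/PS0)
  lvl1: tbl 0x26, slot 31 ⇒ 0x2A007 (P1/RW1/US1/PS0)
  lvl2: tbl 0x2A, slot 26 ⇒ 0x2E007 (P1/RW1/US1/PS0)
  lvl3: tbl 0x2E, slot 13 ⇒ 0x2F007 (P1/RW1/US1/PS0)
  → PA=0x2FBF4  (4 entries read)
#2 VA=0x20000000514 (w,kernel):
  lvl0: tbl 0x19, slot 4 ⇒ 0x6B002 (P0/RW1/US0/PS0)
  ⇒ fault: PAGE_NOT_PRESENT  — 1 lookups
#3 VA=0x80300000F54 (w,kernel):
  lvl0: tbl 0x19, slot 16 ⇒ 0x31007 (P1/RW1/US1/PS0)
  lvl1: tbl 0x31, slot 12 ⇒ 0x23002 (P0/RW1/US0/PS0)
  ⇒ fault: PAGE_NOT_PRESENT  — 2 lookups

Access #1 fault: NONE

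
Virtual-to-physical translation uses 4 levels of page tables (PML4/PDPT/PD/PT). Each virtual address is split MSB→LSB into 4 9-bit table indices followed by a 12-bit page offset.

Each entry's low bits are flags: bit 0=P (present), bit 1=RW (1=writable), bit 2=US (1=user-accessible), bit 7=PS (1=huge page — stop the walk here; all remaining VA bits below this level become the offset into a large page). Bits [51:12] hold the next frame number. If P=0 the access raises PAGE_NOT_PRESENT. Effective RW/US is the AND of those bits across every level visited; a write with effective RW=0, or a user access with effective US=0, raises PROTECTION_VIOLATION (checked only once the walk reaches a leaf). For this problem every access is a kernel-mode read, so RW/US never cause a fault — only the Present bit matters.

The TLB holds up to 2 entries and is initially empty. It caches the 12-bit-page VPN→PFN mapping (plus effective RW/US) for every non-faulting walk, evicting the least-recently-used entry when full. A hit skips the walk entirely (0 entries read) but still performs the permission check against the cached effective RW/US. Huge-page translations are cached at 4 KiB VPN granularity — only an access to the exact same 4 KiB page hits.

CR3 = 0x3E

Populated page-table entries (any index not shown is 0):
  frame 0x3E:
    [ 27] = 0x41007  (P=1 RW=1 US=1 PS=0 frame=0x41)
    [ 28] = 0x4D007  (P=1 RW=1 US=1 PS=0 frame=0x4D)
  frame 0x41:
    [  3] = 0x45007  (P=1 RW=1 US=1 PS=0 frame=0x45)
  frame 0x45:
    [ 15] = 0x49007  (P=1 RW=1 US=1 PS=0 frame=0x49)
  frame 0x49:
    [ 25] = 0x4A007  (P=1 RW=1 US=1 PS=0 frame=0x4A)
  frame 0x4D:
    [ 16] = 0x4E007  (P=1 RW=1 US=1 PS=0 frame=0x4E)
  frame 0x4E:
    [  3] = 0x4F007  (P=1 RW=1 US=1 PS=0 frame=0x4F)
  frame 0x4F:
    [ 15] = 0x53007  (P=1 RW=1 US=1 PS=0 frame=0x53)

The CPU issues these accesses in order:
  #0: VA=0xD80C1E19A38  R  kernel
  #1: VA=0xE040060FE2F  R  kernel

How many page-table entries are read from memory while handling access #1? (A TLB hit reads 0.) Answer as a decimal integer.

Trace:
#0 VA=0xD80C1E19A38 (r,kernel):
  L0: frame=0x3E idx=27 entry=0x41007 [P=1 RW=1 US=1 PS=0]
  L1: frame=0x41 idx=3 entry=0x45007 [P=1 RW=1 US=1 PS=0]
  L2: frame=0x45 idx=15 entry=0x49007 [P=1 RW=1 US=1 PS=0]
  L3: frame=0x49 idx=25 entry=0x4A007 [P=1 RW=1 US=1 PS=0]
  ⇒ phys 0x4AA38  [4 reads]
#1 VA=0xE040060FE2F (r,kernel):
  L0: frame=0x3E idx=28 entry=0x4D007 [P=1 RW=1 US=1 PS=0]
  L1: frame=0x4D idx=16 entry=0x4E007 [P=1 RW=1 US=1 PS=0]
  L2: frame=0x4E idx=3 entry=0x4F007 [P=1 RW=1 US=1 PS=0]
  L3: frame=0x4F idx=15 entry=0x53007 [P=1 RW=1 US=1 PS=0]
  ⇒ phys 0x53E2F  [4 reads]

Entries read for #1: 4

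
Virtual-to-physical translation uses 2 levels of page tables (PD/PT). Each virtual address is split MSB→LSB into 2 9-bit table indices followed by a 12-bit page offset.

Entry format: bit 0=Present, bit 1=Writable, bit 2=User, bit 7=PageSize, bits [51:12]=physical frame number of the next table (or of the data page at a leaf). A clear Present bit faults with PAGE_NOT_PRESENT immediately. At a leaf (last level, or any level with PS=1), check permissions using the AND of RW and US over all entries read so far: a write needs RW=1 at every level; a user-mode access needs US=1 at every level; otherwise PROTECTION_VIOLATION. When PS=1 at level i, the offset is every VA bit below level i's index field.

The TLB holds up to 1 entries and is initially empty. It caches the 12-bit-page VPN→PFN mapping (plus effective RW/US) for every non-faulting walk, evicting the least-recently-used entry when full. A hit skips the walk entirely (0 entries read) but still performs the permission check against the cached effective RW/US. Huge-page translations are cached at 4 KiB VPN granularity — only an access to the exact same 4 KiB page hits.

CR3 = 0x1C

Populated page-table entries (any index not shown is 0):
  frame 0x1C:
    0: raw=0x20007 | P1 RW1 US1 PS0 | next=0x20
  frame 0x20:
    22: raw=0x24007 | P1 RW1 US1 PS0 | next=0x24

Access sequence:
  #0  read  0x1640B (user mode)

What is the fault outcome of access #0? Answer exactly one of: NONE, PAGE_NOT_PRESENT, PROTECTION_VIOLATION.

Trace:
#0 VA=0x1640B (r,user):
  lvl0: tbl 0x1C, slot 0 ⇒ 0x20007 (P1/RW1/US1/PS0)
  lvl1: tbl 0x20, slot 22 ⇒ 0x24007 (P1/RW1/US1/PS0)
  ✓ 0x2440B  — 2 lookups

Access #0 fault: NONE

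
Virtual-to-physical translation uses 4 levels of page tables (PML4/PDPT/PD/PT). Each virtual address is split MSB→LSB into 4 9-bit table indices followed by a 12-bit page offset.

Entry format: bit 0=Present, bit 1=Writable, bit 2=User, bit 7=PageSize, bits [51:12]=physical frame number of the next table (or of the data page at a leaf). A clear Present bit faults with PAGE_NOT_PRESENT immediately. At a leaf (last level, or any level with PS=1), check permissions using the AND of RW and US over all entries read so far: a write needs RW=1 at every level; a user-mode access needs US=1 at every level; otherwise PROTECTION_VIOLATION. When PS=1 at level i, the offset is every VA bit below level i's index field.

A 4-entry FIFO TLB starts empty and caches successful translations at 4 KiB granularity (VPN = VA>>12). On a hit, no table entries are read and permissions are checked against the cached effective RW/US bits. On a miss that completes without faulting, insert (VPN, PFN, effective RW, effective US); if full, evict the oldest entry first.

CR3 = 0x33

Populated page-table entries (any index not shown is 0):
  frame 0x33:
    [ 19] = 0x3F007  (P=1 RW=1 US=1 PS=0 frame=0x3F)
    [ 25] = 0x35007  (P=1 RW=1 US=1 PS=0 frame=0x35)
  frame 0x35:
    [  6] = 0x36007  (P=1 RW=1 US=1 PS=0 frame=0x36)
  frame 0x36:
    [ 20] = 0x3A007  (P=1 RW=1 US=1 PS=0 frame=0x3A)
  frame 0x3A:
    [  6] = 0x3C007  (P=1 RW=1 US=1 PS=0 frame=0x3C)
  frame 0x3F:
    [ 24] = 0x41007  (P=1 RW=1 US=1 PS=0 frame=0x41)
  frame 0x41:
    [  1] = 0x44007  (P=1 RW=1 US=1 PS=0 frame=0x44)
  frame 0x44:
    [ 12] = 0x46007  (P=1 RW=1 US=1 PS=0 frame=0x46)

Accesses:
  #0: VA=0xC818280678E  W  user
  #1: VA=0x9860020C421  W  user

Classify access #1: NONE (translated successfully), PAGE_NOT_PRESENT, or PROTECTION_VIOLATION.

Per-access translation:
#0 VA=0xC818280678E (w,user):
  lvl0: tbl 0x33, slot 25 ⇒ 0x35007 (P1/RW1/US1/PS0)
  lvl1: tbl 0x35, slot 6 ⇒ 0x36007 (P1/RW1/US1/PS0)
  lvl2: tbl 0x36, slot 20 ⇒ 0x3A007 (P1/RW1/US1/PS0)
  lvl3: tbl 0x3A, slot 6 ⇒ 0x3C007 (P1/RW1/US1/PS0)
  ✓ 0x3C78E  — 4 lookups
#1 VA=0x9860020C421 (w,user):
  lvl0: tbl 0x33, slot 19 ⇒ 0x3F007 (P1/RW1/US1/PS0)
  lvl1: tbl 0x3F, slot 24 ⇒ 0x41007 (P1/RW1/US1/PS0)
  lvl2: tbl 0x41, slot 1 ⇒ 0x44007 (P1/RW1/US1/PS0)
  lvl3: tbl 0x44, slot 12 ⇒ 0x46007 (P1/RW1/US1/PS0)
  ✓ 0x46421  — 4 lookups

Access #1 fault: NONE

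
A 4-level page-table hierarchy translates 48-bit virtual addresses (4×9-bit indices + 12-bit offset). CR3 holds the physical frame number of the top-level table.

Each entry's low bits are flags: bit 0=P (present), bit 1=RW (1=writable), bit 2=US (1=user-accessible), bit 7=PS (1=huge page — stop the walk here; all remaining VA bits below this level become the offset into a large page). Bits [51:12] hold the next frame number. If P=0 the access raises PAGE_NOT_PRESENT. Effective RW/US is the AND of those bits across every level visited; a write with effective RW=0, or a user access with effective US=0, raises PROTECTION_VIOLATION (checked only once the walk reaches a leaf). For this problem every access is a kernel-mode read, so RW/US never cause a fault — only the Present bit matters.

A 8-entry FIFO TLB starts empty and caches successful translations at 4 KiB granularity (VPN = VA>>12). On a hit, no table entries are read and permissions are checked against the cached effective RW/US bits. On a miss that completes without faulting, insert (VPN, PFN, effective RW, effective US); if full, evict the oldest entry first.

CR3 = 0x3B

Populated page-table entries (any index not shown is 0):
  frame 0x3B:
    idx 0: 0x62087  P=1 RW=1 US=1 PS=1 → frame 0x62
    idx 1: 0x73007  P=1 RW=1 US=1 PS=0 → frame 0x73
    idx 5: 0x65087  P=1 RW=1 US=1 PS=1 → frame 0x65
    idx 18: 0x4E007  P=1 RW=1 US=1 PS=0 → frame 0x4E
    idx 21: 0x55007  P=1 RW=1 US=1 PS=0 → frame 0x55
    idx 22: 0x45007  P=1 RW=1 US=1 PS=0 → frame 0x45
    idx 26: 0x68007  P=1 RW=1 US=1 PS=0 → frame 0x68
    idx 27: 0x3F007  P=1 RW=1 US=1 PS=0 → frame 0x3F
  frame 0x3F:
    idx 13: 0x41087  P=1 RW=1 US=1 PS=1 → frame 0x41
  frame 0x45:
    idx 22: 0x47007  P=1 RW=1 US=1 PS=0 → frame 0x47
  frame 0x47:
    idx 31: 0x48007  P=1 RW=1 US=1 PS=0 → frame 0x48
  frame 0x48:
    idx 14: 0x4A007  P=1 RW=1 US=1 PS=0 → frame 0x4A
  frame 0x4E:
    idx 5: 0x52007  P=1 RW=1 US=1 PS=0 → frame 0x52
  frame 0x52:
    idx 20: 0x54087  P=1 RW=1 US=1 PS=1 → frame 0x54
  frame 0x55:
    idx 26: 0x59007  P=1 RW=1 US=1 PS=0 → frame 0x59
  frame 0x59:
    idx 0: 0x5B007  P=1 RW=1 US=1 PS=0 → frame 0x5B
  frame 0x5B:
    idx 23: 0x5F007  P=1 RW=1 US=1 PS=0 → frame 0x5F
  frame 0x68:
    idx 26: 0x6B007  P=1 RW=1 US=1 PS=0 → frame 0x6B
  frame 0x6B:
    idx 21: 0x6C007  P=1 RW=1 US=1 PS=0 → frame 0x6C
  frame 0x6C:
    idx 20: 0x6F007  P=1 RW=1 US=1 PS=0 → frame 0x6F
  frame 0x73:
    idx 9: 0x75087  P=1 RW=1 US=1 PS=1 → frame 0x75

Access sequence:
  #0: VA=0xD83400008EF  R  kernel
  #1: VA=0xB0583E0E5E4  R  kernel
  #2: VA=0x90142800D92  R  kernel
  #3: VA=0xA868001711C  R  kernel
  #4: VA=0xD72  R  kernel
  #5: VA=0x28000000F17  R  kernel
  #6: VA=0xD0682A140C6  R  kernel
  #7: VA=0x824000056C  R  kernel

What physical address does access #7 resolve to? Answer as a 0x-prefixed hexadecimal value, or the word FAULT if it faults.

Per-access translation:
#0 VA=0xD83400008EF (r,kernel):
  L0: frame=0x3B idx=27 entry=0x3F007 [P=1 RW=1 US=1 PS=0]
  L1: frame=0x3F idx=13 entry=0x41087 [P=1 RW=1 US=1 PS=1]
  ✓ 0x418EF (huge @L1)  — 2 lookups
#1 VA=0xB0583E0E5E4 (r,kernel):
  L0: frame=0x3B idx=22 entry=0x45007 [P=1 RW=1 US=1 PS=0]
  L1: frame=0x45 idx=22 entry=0x47007 [P=1 RW=1 US=1 PS=0]
  L2: frame=0x47 idx=31 entry=0x48007 [P=1 RW=1 US=1 PS=0]
  L3: frame=0x48 idx=14 entry=0x4A007 [P=1 RW=1 US=1 PS=0]
  ✓ 0x4A5E4  — 4 lookups
#2 VA=0x90142800D92 (r,kernel):
  L0: frame=0x3B idx=18 entry=0x4E007 [P=1 RW=1 US=1 PS=0]
  L1: frame=0x4E idx=5 entry=0x52007 [P=1 RW=1 US=1 PS=0]
  L2: frame=0x52 idx=20 entry=0x54087 [P=1 RW=1 US=1 PS=1]
  ✓ 0x54D92 (huge @L2)  — 3 lookups
#3 VA=0xA868001711C (r,kernel):
  L0: frame=0x3B idx=21 entry=0x55007 [P=1 RW=1 US=1 PS=0]
  L1: frame=0x55 idx=26 entry=0x59007 [P=1 RW=1 US=1 PS=0]
  L2: frame=0x59 idx=0 entry=0x5B007 [P=1 RW=1 US=1 PS=0]
  L3: frame=0x5B idx=23 entry=0x5F007 [P=1 RW=1 US=1 PS=0]
  ✓ 0x5F11C  — 4 lookups
#4 VA=0xD72 (r,kernel):
  L0: frame=0x3B idx=0 entry=0x62087 [P=1 RW=1 US=1 PS=1]
  ✓ 0x62D72 (huge @L0)  — 1 lookups
#5 VA=0x28000000F17 (r,kernel):
  L0: frame=0x3B idx=5 entry=0x65087 [P=1 RW=1 US=1 PS=1]
  ✓ 0x65F17 (huge @L0)  — 1 lookups
#6 VA=0xD0682A140C6 (r,kernel):
  L0: frame=0x3B idx=26 entry=0x68007 [P=1 RW=1 US=1 PS=0]
  L1: frame=0x68 idx=26 entry=0x6B007 [P=1 RW=1 US=1 PS=0]
  L2: frame=0x6B idx=21 entry=0x6C007 [P=1 RW=1 US=1 PS=0]
  L3: frame=0x6C idx=20 entry=0x6F007 [P=1 RW=1 US=1 PS=0]
  ✓ 0x6F0C6  — 4 lookups
#7 VA=0x824000056C (r,kernel):
  L0: frame=0x3B idx=1 entry=0x73007 [P=1 RW=1 US=1 PS=0]
  L1: frame=0x73 idx=9 entry=0x75087 [P=1 RW=1 US=1 PS=1]
  ✓ 0x7556C (huge @L1)  — 2 lookups

Access #7 PA: 0x7556C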